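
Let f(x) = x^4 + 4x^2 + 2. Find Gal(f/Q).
4T1: C_4

The polynomial is an irreducible quartic over Q and its discriminant is 2048, which is not a perfect square, so the Galois group is not contained in A_4. The resolvent cubic y^3 - 4*y^2 - 8*y + 32 has exactly one rational root, so the Galois group is C_4 or D_4. The quartic becomes reducible over Q(sqrt(disc)), so the group is C_4.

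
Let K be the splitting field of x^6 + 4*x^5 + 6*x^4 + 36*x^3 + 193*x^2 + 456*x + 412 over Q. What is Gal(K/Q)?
S_4

The polynomial f is an irreducible sextic over Q, so G = Gal(f/Q) is one of the 16 transitive subgroups 6T1, ..., 6T16 of S_6. The discriminant of f is -1080641454080000, which is not a perfect square, so G is not contained in A_6. The transitive groups of degree 6 not contained in A_6 are: C_6 (6T1, order 6), S_3 (6T2, order 6), D_6 (6T3, order 12), C_3 x S_3 (6T5, order 18), A_4 x C_2 (6T6, order 24), S_4 (6T8, order 24), S_3 x S_3 (6T9, order 36), S_4 x C_2 (6T11, order 48), (S_3 x S_3) : C_2 (6T13, order 72), PGL(2,5) (6T14, order 120), S_6 (6T16, order 720). By Dedekind's theorem, for a prime p not dividing disc(f) the degrees of the irreducible factors of f mod p form the cycle type of an element of G. Factoring f modulo the 22 such primes p <= 89 (skipping 2, 5, which divide the discriminant), each new pattern first appears at: mod 3: f = (x^3 + 2x + 2)(x^3 + x^2 + x + 2), pattern 3+3; mod 7: f = (x^2 + x + 6)(x^2 + 4x + 5)(x^2 + 6x + 3), pattern 2+2+2; mod 13: f = (x + 3)(x + 6)(x^4 + 8x^3 + 7x^2 + 11x + 7), pattern 4+1+1; mod 43: f = (x + 5)(x + 10)(x^2 + 10x + 41)(x^2 + 22x + 32), pattern 2+2+1+1. No other pattern occurs in this range, so the set of observed cycle types is {3+3, 2+2+2, 4+1+1, 2+2+1+1}. The candidates containing elements of all these cycle types are S_4 (6T8) of order 24, S_4 x C_2 (6T11) of order 48, PGL(2,5) (6T14) of order 120, S_6 (6T16) of order 720; the others are excluded. The observed types are precisely the cycle types that occur in S_4 (6T8) (apart from the identity). Each of the other remaining candidates has further cycle types, and by the Chebotarev density theorem the matching factorization patterns would occur for a proportion of primes equal to their share of the group: S_4 x C_2 (6T11) additionally contains elements of type 6, 4+2, 2+1+1+1+1 (17 of its 48 elements, about 35% of primes); PGL(2,5) (6T14) additionally contains elements of type 6, 5+1 (44 of its 120 elements, about 37% of primes); S_6 (6T16) additionally contains elements of type 6, 5+1, 4+2, 3+2+1, 3+1+1+1, 2+1+1+1+1 (529 of its 720 elements, about 73% of primes). None of the 22 primes tested shows any such pattern (for each of these groups the chance of that is below 10^-4), which rules them out. Hence G = S_4 (6T8), of order 24.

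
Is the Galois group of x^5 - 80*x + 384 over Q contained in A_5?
Yes

The polynomial is irreducible of degree 5 over Q. Its discriminant is 67108864000000 = 8192000^2, a perfect square. A Galois group lies in the alternating group exactly when the discriminant is a square in Q, so the Galois group (D_5) is contained in A_5.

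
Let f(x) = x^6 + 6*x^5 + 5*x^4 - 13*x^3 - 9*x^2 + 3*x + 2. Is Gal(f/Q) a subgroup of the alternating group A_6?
The polynomial is irreducible of degree 6 over Q. Its discriminant is 30991489 = 5567^2, a perfect square. A Galois group lies in the alternating group exactly when the discriminant is a square in Q, so the Galois group (PSL(2,5)) is contained in A_6.

Yes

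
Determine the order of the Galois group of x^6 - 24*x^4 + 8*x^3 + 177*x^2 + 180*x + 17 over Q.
24

The degree of the splitting field over Q equals the order of the Galois group, so first determine the group. The polynomial f is an irreducible sextic over Q, so G = Gal(f/Q) is one of the 16 transitive subgroups 6T1, ..., 6T16 of S_6. The discriminant of f is -9221581132716096, which is not a perfect square, so G is not contained in A_6. The transitive groups of degree 6 not contained in A_6 are: C_6 (6T1, order 6), S_3 (6T2, order 6), D_6 (6T3, order 12), C_3 x S_3 (6T5, order 18), A_4 x C_2 (6T6, order 24), S_4 (6T8, order 24), S_3 x S_3 (6T9, order 36), S_4 x C_2 (6T11, order 48), (S_3 x S_3) : C_2 (6T13, order 72), PGL(2,5) (6T14, order 120), S_6 (6T16, order 720). By Dedekind's theorem, for a prime p not dividing disc(f) the degrees of the irreducible factors of f mod p form the cycle type of an element of G. Factoring f modulo the 33 such primes p <= 149 (skipping 2, 3, which divide the discriminant), each new pattern first appears at: mod 5: f = (x^3 + 2x^2 + 1)(x^3 + 3x^2 + 2), pattern 3+3; mod 7: f = (x^6 + 4x^4 + x^3 + 2x^2 + 5x + 3), pattern 6; mod 17: f = (x)(x + 1)(x^2 + 5x + 5)(x^2 + 11x + 2), pattern 2+2+1+1; mod 19: f = (x + 2)(x + 3)(x + 6)(x + 15)(x^2 + 12x + 14), pattern 2+1+1+1+1; mod 71: f = (x^2 + 7x + 46)(x^2 + 22x + 9)(x^2 + 42x + 40), pattern 2+2+2. No other pattern occurs in this range, so the set of observed cycle types is {3+3, 6, 2+2+1+1, 2+1+1+1+1, 2+2+2}. The candidates containing elements of all these cycle types are A_4 x C_2 (6T6) of order 24, S_4 x C_2 (6T11) of order 48, (S_3 x S_3) : C_2 (6T13) of order 72, S_6 (6T16) of order 720; the others are excluded. The observed types are precisely the cycle types that occur in A_4 x C_2 (6T6) (apart from the identity). Each of the other remaining candidates has further cycle types, and by the Chebotarev density theorem the matching factorization patterns would occur for a proportion of primes equal to their share of the group: S_4 x C_2 (6T11) additionally contains elements of type 4+2, 4+1+1 (12 of its 48 elements, about 25% of primes); (S_3 x S_3) : C_2 (6T13) additionally contains elements of type 4+2, 3+2+1, 3+1+1+1 (34 of its 72 elements, about 47% of primes); S_6 (6T16) additionally contains elements of type 5+1, 4+2, 4+1+1, 3+2+1, 3+1+1+1 (484 of its 720 elements, about 67% of primes). None of the 33 primes tested shows any such pattern (for each of these groups the chance of that is below 10^-4), which rules them out. Hence G = A_4 x C_2 (6T6), of order 24. The Galois group A_4 x C_2 (6T6) has order 24, so the splitting field has degree 24 over Q.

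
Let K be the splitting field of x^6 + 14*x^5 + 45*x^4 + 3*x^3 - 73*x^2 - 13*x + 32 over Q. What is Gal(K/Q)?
The polynomial f is an irreducible sextic over Q, so G = Gal(f/Q) is one of the 16 transitive subgroups 6T1, ..., 6T16 of S_6. The discriminant of f is 3646117689361 = 1909481^2, a perfect square, so G is contained in A_6. The transitive groups of degree 6 contained in A_6 are: A_4 (6T4, order 12), S_4 (6T7, order 24), (C_3 x C_3) : C_4 (6T10, order 36), PSL(2,5) (6T12, order 60), A_6 (6T15, order 360). By Dedekind's theorem, for a prime p not dividing disc(f) the degrees of the irreducible factors of f mod p form the cycle type of an element of G. Factoring f modulo the 21 such primes p <= 83 (skipping 7, 19, which divide the discriminant), each new pattern first appears at: mod 2: f = (x)(x^5 + x^3 + x^2 + x + 1), pattern 5+1; mod 11: f = (x^3 + 4x^2 + 7x + 2)(x^3 + 10x^2 + 9x + 5), pattern 3+3; mod 61: f = (x + 3)(x + 26)(x^2 + 23x + 23)(x^2 + 23x + 33), pattern 2+2+1+1. No other pattern occurs in this range, so the set of observed cycle types is {5+1, 3+3, 2+2+1+1}. The candidates containing elements of all these cycle types are PSL(2,5) (6T12) of order 60, A_6 (6T15) of order 360; the others are excluded. The observed types are precisely the cycle types that occur in PSL(2,5) (6T12) (apart from the identity). Each of the other remaining candidates has further cycle types, and by the Chebotarev density theorem the matching factorization patterns would occur for a proportion of primes equal to their share of the group: A_6 (6T15) additionally contains elements of type 4+2, 3+1+1+1 (130 of its 360 elements, about 36% of primes). None of the 21 primes tested shows any such pattern (for each of these groups the chance of that is below 10^-4), which rules them out. Hence G = PSL(2,5) (6T12), of order 60.

PSL(2,5) (order 60)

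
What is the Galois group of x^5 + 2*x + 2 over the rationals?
5T5: S_5

The polynomial f is an irreducible quintic over Q, so G = Gal(f/Q) is a transitive subgroup of S_5: one of C_5 (5T1, order 5), D_5 (5T2, order 10), F_20 (5T3, order 20), A_5 (5T4, order 60) or S_5 (5T5, order 120). The discriminant of f is 58192, which is not a perfect square, so G is not contained in A_5. The transitive groups of degree 5 not contained in A_5 are: F_20 (5T3, order 20), S_5 (5T5, order 120). By Dedekind's theorem, for a prime p not dividing disc(f) the degrees of the irreducible factors of f mod p form the cycle type of an element of G. Factoring f modulo the 5 such primes p <= 13 (skipping 2, which divides the discriminant), each new pattern first appears at: mod 3: f = (x^5 + 2x + 2), pattern 5; mod 5: f = (x + 4)(x^4 + x^3 + x^2 + x + 3), pattern 4+1; mod 13: f = (x + 3)(x + 5)(x^3 + 5x^2 + 10x + 1), pattern 3+1+1. No other pattern occurs in this range, so the set of observed cycle types is {5, 4+1, 3+1+1}. Among the candidates above, the only group containing elements of all these cycle types is S_5 (5T5) — F_20 (5T3) lacks at least one of them. Hence G = S_5 (5T5), of order 120.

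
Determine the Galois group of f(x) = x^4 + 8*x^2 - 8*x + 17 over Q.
V_4

The polynomial is an irreducible quartic over Q and its discriminant is 1016064 = 1008^2, a perfect square, so the Galois group is contained in A_4. The resolvent cubic y^3 - 8*y^2 - 68*y + 480 splits completely over Q, which gives the Klein four-group V_4.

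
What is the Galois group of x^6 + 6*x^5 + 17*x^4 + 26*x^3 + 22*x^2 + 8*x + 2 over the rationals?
(S_3 x S_3) : C_2 (order 72)

The polynomial f is an irreducible sextic over Q, so G = Gal(f/Q) is one of the 16 transitive subgroups 6T1, ..., 6T16 of S_6. The discriminant of f is -187648, which is not a perfect square, so G is not contained in A_6. The transitive groups of degree 6 not contained in A_6 are: C_6 (6T1, order 6), S_3 (6T2, order 6), D_6 (6T3, order 12), C_3 x S_3 (6T5, order 18), A_4 x C_2 (6T6, order 24), S_4 (6T8, order 24), S_3 x S_3 (6T9, order 36), S_4 x C_2 (6T11, order 48), (S_3 x S_3) : C_2 (6T13, order 72), PGL(2,5) (6T14, order 120), S_6 (6T16, order 720). By Dedekind's theorem, for a prime p not dividing disc(f) the degrees of the irreducible factors of f mod p form the cycle type of an element of G. Factoring f modulo the 29 such primes p <= 113 (skipping 2, which divides the discriminant), each new pattern first appears at: mod 3: f = (x^6 + 2x^4 + 2x^3 + x^2 + 2x + 2), pattern 6; mod 5: f = (x + 2)(x^2 + x + 2)(x^3 + 3x^2 + 4x + 3), pattern 3+2+1; mod 7: f = (x^2 + 3x + 1)(x^4 + 3x^3 + 2x + 2), pattern 4+2; mod 17: f = (x^3 + 3x^2 + 4x + 5)(x^3 + 3x^2 + 4x + 14), pattern 3+3; mod 19: f = (x^2 + 5x + 16)(x^2 + 9x + 13)(x^2 + 11x + 17), pattern 2+2+2; mod 37: f = (x + 4)(x + 17)(x^2 + 23x + 20)(x^2 + 36x + 8), pattern 2+2+1+1; mod 41: f = (x + 20)(x + 25)(x + 40)(x^3 + 3x^2 + 4x + 10), pattern 3+1+1+1; mod 113: f = (x + 35)(x + 91)(x + 93)(x + 103)(x^2 + 23x + 12), pattern 2+1+1+1+1. No other pattern occurs in this range, so the set of observed cycle types is {6, 3+2+1, 4+2, 3+3, 2+2+2, 2+2+1+1, 3+1+1+1, 2+1+1+1+1}. The candidates containing elements of all these cycle types are (S_3 x S_3) : C_2 (6T13) of order 72, S_6 (6T16) of order 720; the others are excluded. The observed types are precisely the cycle types that occur in (S_3 x S_3) : C_2 (6T13) (apart from the identity). Each of the other remaining candidates has further cycle types, and by the Chebotarev density theorem the matching factorization patterns would occur for a proportion of primes equal to their share of the group: S_6 (6T16) additionally contains elements of type 5+1, 4+1+1 (234 of its 720 elements, about 32% of primes). None of the 29 primes tested shows any such pattern (for each of these groups the chance of that is below 10^-4), which rules them out. Hence G = (S_3 x S_3) : C_2 (6T13), of order 72.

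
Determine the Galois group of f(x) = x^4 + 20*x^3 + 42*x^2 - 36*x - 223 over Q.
4T3: D_4

The polynomial is an irreducible quartic over Q and its discriminant is -60272214016, which is not a perfect square, so the Galois group is not contained in A_4. The resolvent cubic y^3 - 42*y^2 + 172*y + 50440 has exactly one rational root, so the Galois group is C_4 or D_4. The quartic remains irreducible over Q(sqrt(disc)), so the group is D_4.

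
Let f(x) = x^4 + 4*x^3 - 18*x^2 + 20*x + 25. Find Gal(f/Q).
The polynomial is an irreducible quartic over Q and its discriminant is -104857600, which is not a perfect square, so the Galois group is not contained in A_4. The resolvent cubic y^3 + 18*y^2 - 20*y - 2600 has exactly one rational root, so the Galois group is C_4 or D_4. The quartic remains irreducible over Q(sqrt(disc)), so the group is D_4.

4T3: D_4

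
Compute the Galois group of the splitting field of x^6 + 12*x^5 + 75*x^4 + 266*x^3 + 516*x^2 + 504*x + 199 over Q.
The polynomial f is an irreducible sextic over Q, so G = Gal(f/Q) is one of the 16 transitive subgroups 6T1, ..., 6T16 of S_6. The discriminant of f is -5217636731328, which is not a perfect square, so G is not contained in A_6. The transitive groups of degree 6 not contained in A_6 are: C_6 (6T1, order 6), S_3 (6T2, order 6), D_6 (6T3, order 12), C_3 x S_3 (6T5, order 18), A_4 x C_2 (6T6, order 24), S_4 (6T8, order 24), S_3 x S_3 (6T9, order 36), S_4 x C_2 (6T11, order 48), (S_3 x S_3) : C_2 (6T13, order 72), PGL(2,5) (6T14, order 120), S_6 (6T16, order 720). By Dedekind's theorem, for a prime p not dividing disc(f) the degrees of the irreducible factors of f mod p form the cycle type of an element of G. Factoring f modulo the 21 such primes p <= 89 (skipping 2, 3, 7, which divide the discriminant), each new pattern first appears at: mod 5: f = (x^6 + 2x^5 + x^3 + x^2 + 4x + 4), pattern 6; mod 11: f = (x + 10)(x^5 + 2x^4 + 2x^2 + x + 10), pattern 5+1; mod 13: f = (x + 10)(x + 12)(x^4 + 3x^3 + 6x^2 + 8x + 10), pattern 4+1+1; mod 23: f = (x + 12)(x + 14)(x^2 + 10x + 14)(x^2 + 22x + 14), pattern 2+2+1+1; mod 43: f = (x^3 + x^2 + 23x + 16)(x^3 + 11x^2 + 41x + 42), pattern 3+3; mod 61: f = (x^2 + 25x + 25)(x^2 + 49x + 30)(x^2 + 60x + 28), pattern 2+2+2. No other pattern occurs in this range, so the set of observed cycle types is {6, 5+1, 4+1+1, 2+2+1+1, 3+3, 2+2+2}. The candidates containing elements of all these cycle types are PGL(2,5) (6T14) of order 120, S_6 (6T16) of order 720; the others are excluded. The observed types are precisely the cycle types that occur in PGL(2,5) (6T14) (apart from the identity). Each of the other remaining candidates has further cycle types, and by the Chebotarev density theorem the matching factorization patterns would occur for a proportion of primes equal to their share of the group: S_6 (6T16) additionally contains elements of type 4+2, 3+2+1, 3+1+1+1, 2+1+1+1+1 (265 of its 720 elements, about 37% of primes). None of the 21 primes tested shows any such pattern (for each of these groups the chance of that is below 10^-4), which rules them out. Hence G = PGL(2,5) (6T14), of order 120.

PGL(2,5), S_5 acting on 6 points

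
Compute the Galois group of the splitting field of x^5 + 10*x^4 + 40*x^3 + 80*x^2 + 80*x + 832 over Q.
F_20 (order 20)

The polynomial f is an irreducible quintic over Q, so G = Gal(f/Q) is a transitive subgroup of S_5: one of C_5 (5T1, order 5), D_5 (5T2, order 10), F_20 (5T3, order 20), A_5 (5T4, order 60) or S_5 (5T5, order 120). The discriminant of f is 1280000000000000, which is not a perfect square, so G is not contained in A_5. The transitive groups of degree 5 not contained in A_5 are: F_20 (5T3, order 20), S_5 (5T5, order 120). By Dedekind's theorem, for a prime p not dividing disc(f) the degrees of the irreducible factors of f mod p form the cycle type of an element of G. Factoring f modulo the 18 such primes p <= 71 (skipping 2, 5, which divide the discriminant), each new pattern first appears at: mod 3: f = (x + 1)(x^4 + x^2 + x + 1), pattern 4+1; mod 11: f = (x^5 + 10x^4 + 7x^3 + 3x^2 + 3x + 7), pattern 5; mod 19: f = (x + 17)(x^2 + 5x + 3)(x^2 + 7x + 7), pattern 2+2+1; mod 31: f = (x + 7)(x + 11)(x + 12)(x + 20)(x + 22), pattern 1+1+1+1+1. No other pattern occurs in this range, so the set of observed cycle types is {4+1, 5, 2+2+1, 1+1+1+1+1}. The candidates containing elements of all these cycle types are F_20 (5T3) of order 20, S_5 (5T5) of order 120; the others are excluded. The observed types are precisely the cycle types that occur in F_20 (5T3). Each of the other remaining candidates has further cycle types, and by the Chebotarev density theorem the matching factorization patterns would occur for a proportion of primes equal to their share of the group: S_5 (5T5) additionally contains elements of type 3+2, 3+1+1, 2+1+1+1 (50 of its 120 elements, about 42% of primes). None of the 18 primes tested shows any such pattern (for each of these groups the chance of that is below 10^-4), which rules them out. Hence G = F_20 (5T3), of order 20.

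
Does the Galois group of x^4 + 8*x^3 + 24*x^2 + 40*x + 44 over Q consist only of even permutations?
The polynomial is irreducible of degree 4 over Q. Its discriminant is 331776 = 576^2, a perfect square. A Galois group lies in the alternating group exactly when the discriminant is a square in Q, so the Galois group (A_4) is contained in A_4.

Yes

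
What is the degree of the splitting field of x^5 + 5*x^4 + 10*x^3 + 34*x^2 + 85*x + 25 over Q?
The degree of the splitting field over Q equals the order of the Galois group, so first determine the group. The polynomial f is an irreducible quintic over Q, so G = Gal(f/Q) is a transitive subgroup of S_5: one of C_5 (5T1, order 5), D_5 (5T2, order 10), F_20 (5T3, order 20), A_5 (5T4, order 60) or S_5 (5T5, order 120). The discriminant of f is 57907609600 = 240640^2, a perfect square, so G is contained in A_5. The transitive groups of degree 5 contained in A_5 are: C_5 (5T1, order 5), D_5 (5T2, order 10), A_5 (5T4, order 60). By Dedekind's theorem, for a prime p not dividing disc(f) the degrees of the irreducible factors of f mod p form the cycle type of an element of G. Factoring f modulo the 23 such primes p <= 101 (skipping 2, 5, 47, which divide the discriminant), each new pattern first appears at: mod 3: f = (x^5 + 2x^4 + x^3 + x^2 + x + 1), pattern 5; mod 11: f = (x + 6)(x^2 + x + 1)(x^2 + 9x + 6), pattern 2+2+1; mod 83: f = (x + 22)(x + 45)(x + 49)(x + 62)(x + 76), pattern 1+1+1+1+1. No other pattern occurs in this range, so the set of observed cycle types is {5, 2+2+1, 1+1+1+1+1}. The candidates containing elements of all these cycle types are D_5 (5T2) of order 10, A_5 (5T4) of order 60; the others are excluded. The observed types are precisely the cycle types that occur in D_5 (5T2). Each of the other remaining candidates has further cycle types, and by the Chebotarev density theorem the matching factorization patterns would occur for a proportion of primes equal to their share of the group: A_5 (5T4) additionally contains elements of type 3+1+1 (20 of its 60 elements, about 33% of primes). None of the 23 primes tested shows any such pattern (for each of these groups the chance of that is below 10^-4), which rules them out. Hence G = D_5 (5T2), of order 10. The Galois group D_5 (5T2) has order 10, so the splitting field has degree 10 over Q.

10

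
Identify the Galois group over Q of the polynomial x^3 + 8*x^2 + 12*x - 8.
C_3 (also written C3)

The polynomial is an irreducible cubic over Q and its discriminant is 3136 = 56^2, a perfect square. For an irreducible cubic, a square discriminant forces the Galois group to be A_3, the cyclic group of order 3.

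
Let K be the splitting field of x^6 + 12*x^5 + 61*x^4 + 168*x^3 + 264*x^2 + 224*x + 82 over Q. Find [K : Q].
48

The degree of the splitting field over Q equals the order of the Galois group, so first determine the group. The polynomial f is an irreducible sextic over Q, so G = Gal(f/Q) is one of the 16 transitive subgroups 6T1, ..., 6T16 of S_6. The discriminant of f is -1722368, which is not a perfect square, so G is not contained in A_6. The transitive groups of degree 6 not contained in A_6 are: C_6 (6T1, order 6), S_3 (6T2, order 6), D_6 (6T3, order 12), C_3 x S_3 (6T5, order 18), A_4 x C_2 (6T6, order 24), S_4 (6T8, order 24), S_3 x S_3 (6T9, order 36), S_4 x C_2 (6T11, order 48), (S_3 x S_3) : C_2 (6T13, order 72), PGL(2,5) (6T14, order 120), S_6 (6T16, order 720). By Dedekind's theorem, for a prime p not dividing disc(f) the degrees of the irreducible factors of f mod p form the cycle type of an element of G. Factoring f modulo the 29 such primes p <= 127 (skipping 2, 29, which divide the discriminant), each new pattern first appears at: mod 3: f = (x^3 + x^2 + 2x + 1)(x^3 + 2x^2 + 1), pattern 3+3; mod 5: f = (x^6 + 2x^5 + x^4 + 3x^3 + 4x^2 + 4x + 2), pattern 6; mod 7: f = (x + 5)(x + 6)(x^4 + x^3 + 6x^2 + 2x + 6), pattern 4+1+1; mod 17: f = (x + 7)(x + 14)(x^2 + 2x + 15)(x^2 + 6x + 6), pattern 2+2+1+1; mod 23: f = (x^2 + 4x + 8)(x^2 + 14x + 15)(x^2 + 17x + 21), pattern 2+2+2; mod 67: f = (x^2 + 4x + 18)(x^4 + 8x^3 + 11x^2 + 47x + 12), pattern 4+2; mod 127: f = (x + 42)(x + 62)(x + 69)(x + 89)(x^2 + 4x + 125), pattern 2+1+1+1+1. No other pattern occurs in this range, so the set of observed cycle types is {3+3, 6, 4+1+1, 2+2+1+1, 2+2+2, 4+2, 2+1+1+1+1}. The candidates containing elements of all these cycle types are S_4 x C_2 (6T11) of order 48, S_6 (6T16) of order 720; the others are excluded. The observed types are precisely the cycle types that occur in S_4 x C_2 (6T11) (apart from the identity). Each of the other remaining candidates has further cycle types, and by the Chebotarev density theorem the matching factorization patterns would occur for a proportion of primes equal to their share of the group: S_6 (6T16) additionally contains elements of type 5+1, 3+2+1, 3+1+1+1 (304 of its 720 elements, about 42% of primes). None of the 29 primes tested shows any such pattern (for each of these groups the chance of that is below 10^-4), which rules them out. Hence G = S_4 x C_2 (6T11), of order 48. The Galois group S_4 x C_2 (6T11) has order 48, so the splitting field has degree 48 over Q.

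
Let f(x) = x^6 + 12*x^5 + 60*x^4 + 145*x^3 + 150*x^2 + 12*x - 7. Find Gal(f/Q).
The polynomial f is an irreducible sextic over Q, so G = Gal(f/Q) is one of the 16 transitive subgroups 6T1, ..., 6T16 of S_6. The discriminant of f is 42688773981, which is not a perfect square, so G is not contained in A_6. The transitive groups of degree 6 not contained in A_6 are: C_6 (6T1, order 6), S_3 (6T2, order 6), D_6 (6T3, order 12), C_3 x S_3 (6T5, order 18), A_4 x C_2 (6T6, order 24), S_4 (6T8, order 24), S_3 x S_3 (6T9, order 36), S_4 x C_2 (6T11, order 48), (S_3 x S_3) : C_2 (6T13, order 72), PGL(2,5) (6T14, order 120), S_6 (6T16, order 720). By Dedekind's theorem, for a prime p not dividing disc(f) the degrees of the irreducible factors of f mod p form the cycle type of an element of G. Factoring f modulo the 16 such primes p <= 67 (skipping 3, 7, 29, which divide the discriminant), each new pattern first appears at: mod 2: f = (x^6 + x^3 + 1), pattern 6; mod 5: f = (x + 1)(x + 3)(x^2 + 2)(x^2 + 3x + 3), pattern 2+2+1+1; mod 13: f = (x + 3)(x + 5)(x + 11)(x^3 + 6x^2 + 12x + 5), pattern 3+1+1+1; mod 19: f = (x^2 + 8x + 17)(x^2 + 10x + 13)(x^2 + 13x + 1), pattern 2+2+2; mod 67: f = (x^3 + 6x^2 + 12x + 19)(x^3 + 6x^2 + 12x + 49), pattern 3+3. No other pattern occurs in this range, so the set of observed cycle types is {6, 2+2+1+1, 3+1+1+1, 2+2+2, 3+3}. The candidates containing elements of all these cycle types are S_3 x S_3 (6T9) of order 36, (S_3 x S_3) : C_2 (6T13) of order 72, S_6 (6T16) of order 720; the others are excluded. The observed types are precisely the cycle types that occur in S_3 x S_3 (6T9) (apart from the identity). Each of the other remaining candidates has further cycle types, and by the Chebotarev density theorem the matching factorization patterns would occur for a proportion of primes equal to their share of the group: (S_3 x S_3) : C_2 (6T13) additionally contains elements of type 4+2, 3+2+1, 2+1+1+1+1 (36 of its 72 elements, about 50% of primes); S_6 (6T16) additionally contains elements of type 5+1, 4+2, 4+1+1, 3+2+1, 2+1+1+1+1 (459 of its 720 elements, about 64% of primes). None of the 16 primes tested shows any such pattern (for each of these groups the chance of that is below 10^-4), which rules them out. Hence G = S_3 x S_3 (6T9), of order 36.

S_3 x S_3, the direct product S_3 x S_3 in its degree-6 action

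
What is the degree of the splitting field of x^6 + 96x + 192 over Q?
The degree of the splitting field over Q equals the order of the Galois group, so first determine the group. The polynomial f is an irreducible sextic over Q, so G = Gal(f/Q) is one of the 16 transitive subgroups 6T1, ..., 6T16 of S_6. The discriminant of f is -9727331052552192, which is not a perfect square, so G is not contained in A_6. The transitive groups of degree 6 not contained in A_6 are: C_6 (6T1, order 6), S_3 (6T2, order 6), D_6 (6T3, order 12), C_3 x S_3 (6T5, order 18), A_4 x C_2 (6T6, order 24), S_4 (6T8, order 24), S_3 x S_3 (6T9, order 36), S_4 x C_2 (6T11, order 48), (S_3 x S_3) : C_2 (6T13, order 72), PGL(2,5) (6T14, order 120), S_6 (6T16, order 720). By Dedekind's theorem, for a prime p not dividing disc(f) the degrees of the irreducible factors of f mod p form the cycle type of an element of G. Factoring f modulo the 27 such primes p <= 127 (skipping 2, 3, 17, 43, which divide the discriminant), each new pattern first appears at: mod 5: f = (x^6 + x + 2), pattern 6; mod 7: f = (x + 5)(x^2 + 6x + 3)(x^3 + 3x^2 + 4x + 3), pattern 3+2+1; mod 11: f = (x^2 + 4x + 8)(x^4 + 7x^3 + 8x^2 + 2), pattern 4+2; mod 13: f = (x + 7)(x + 10)(x^2 + 2x + 12)(x^2 + 7x + 11), pattern 2+2+1+1; mod 61: f = (x + 4)(x + 8)(x + 20)(x + 42)(x^2 + 48x + 17), pattern 2+1+1+1+1; mod 97: f = (x + 1)(x + 20)(x + 24)(x^3 + 52x^2 + 46x + 78), pattern 3+1+1+1; mod 113: f = (x^2 + 8x + 40)(x^2 + 15x + 62)(x^2 + 90x + 81), pattern 2+2+2; mod 127: f = (x^3 + 49x^2 + 43x + 17)(x^3 + 78x^2 + 72x + 86), pattern 3+3. No other pattern occurs in this range, so the set of observed cycle types is {6, 3+2+1, 4+2, 2+2+1+1, 2+1+1+1+1, 3+1+1+1, 2+2+2, 3+3}. The candidates containing elements of all these cycle types are (S_3 x S_3) : C_2 (6T13) of order 72, S_6 (6T16) of order 720; the others are excluded. The observed types are precisely the cycle types that occur in (S_3 x S_3) : C_2 (6T13) (apart from the identity). Each of the other remaining candidates has further cycle types, and by the Chebotarev density theorem the matching factorization patterns would occur for a proportion of primes equal to their share of the group: S_6 (6T16) additionally contains elements of type 5+1, 4+1+1 (234 of its 720 elements, about 32% of primes). None of the 27 primes tested shows any such pattern (for each of these groups the chance of that is below 10^-4), which rules them out. Hence G = (S_3 x S_3) : C_2 (6T13), of order 72. The Galois group (S_3 x S_3) : C_2 (6T13) has order 72, so the splitting field has degree 72 over Q.

72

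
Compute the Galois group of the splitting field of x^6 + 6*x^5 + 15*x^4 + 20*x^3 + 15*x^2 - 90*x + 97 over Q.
The polynomial f is an irreducible sextic over Q, so G = Gal(f/Q) is one of the 16 transitive subgroups 6T1, ..., 6T16 of S_6. The discriminant of f is -9727331052552192, which is not a perfect square, so G is not contained in A_6. The transitive groups of degree 6 not contained in A_6 are: C_6 (6T1, order 6), S_3 (6T2, order 6), D_6 (6T3, order 12), C_3 x S_3 (6T5, order 18), A_4 x C_2 (6T6, order 24), S_4 (6T8, order 24), S_3 x S_3 (6T9, order 36), S_4 x C_2 (6T11, order 48), (S_3 x S_3) : C_2 (6T13, order 72), PGL(2,5) (6T14, order 120), S_6 (6T16, order 720). By Dedekind's theorem, for a prime p not dividing disc(f) the degrees of the irreducible factors of f mod p form the cycle type of an element of G. Factoring f modulo the 27 such primes p <= 127 (skipping 2, 3, 17, 43, which divide the discriminant), each new pattern first appears at: mod 5: f = (x^6 + x^5 + 2), pattern 6; mod 7: f = (x + 3)(x^2 + 3x + 5)(x^3 + x + 6), pattern 3+2+1; mod 11: f = (x^2 + 9x + 5)(x^4 + 8x^3 + 4x^2 + 10x + 4), pattern 4+2; mod 13: f = (x + 4)(x + 7)(x^2 + 11)(x^2 + 8x + 5), pattern 2+2+1+1; mod 61: f = (x + 20)(x + 42)(x + 54)(x + 58)(x^2 + 15x + 31), pattern 2+1+1+1+1; mod 97: f = (x)(x + 74)(x + 78)(x^3 + 48x^2 + 42x + 14), pattern 3+1+1+1; mod 113: f = (x^2 + 25x + 105)(x^2 + 100x + 48)(x^2 + 107x + 33), pattern 2+2+2; mod 127: f = (x^3 + 52x^2 + 46x + 36)(x^3 + 81x^2 + 75x + 105), pattern 3+3. No other pattern occurs in this range, so the set of observed cycle types is {6, 3+2+1, 4+2, 2+2+1+1, 2+1+1+1+1, 3+1+1+1, 2+2+2, 3+3}. The candidates containing elements of all these cycle types are (S_3 x S_3) : C_2 (6T13) of order 72, S_6 (6T16) of order 720; the others are excluded. The observed types are precisely the cycle types that occur in (S_3 x S_3) : C_2 (6T13) (apart from the identity). Each of the other remaining candidates has further cycle types, and by the Chebotarev density theorem the matching factorization patterns would occur for a proportion of primes equal to their share of the group: S_6 (6T16) additionally contains elements of type 5+1, 4+1+1 (234 of its 720 elements, about 32% of primes). None of the 27 primes tested shows any such pattern (for each of these groups the chance of that is below 10^-4), which rules them out. Hence G = (S_3 x S_3) : C_2 (6T13), of order 72.

(S_3 x S_3) : C_2 (order 72)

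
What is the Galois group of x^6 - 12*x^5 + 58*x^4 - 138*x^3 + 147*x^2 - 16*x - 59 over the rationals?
S_4 (also written S4+)

The polynomial f is an irreducible sextic over Q, so G = Gal(f/Q) is one of the 16 transitive subgroups 6T1, ..., 6T16 of S_6. The discriminant of f is 95101504 = 9752^2, a perfect square, so G is contained in A_6. The transitive groups of degree 6 contained in A_6 are: A_4 (6T4, order 12), S_4 (6T7, order 24), (C_3 x C_3) : C_4 (6T10, order 36), PSL(2,5) (6T12, order 60), A_6 (6T15, order 360). By Dedekind's theorem, for a prime p not dividing disc(f) the degrees of the irreducible factors of f mod p form the cycle type of an element of G. Factoring f modulo the 79 such primes p <= 421 (skipping 2, 23, 53, which divide the discriminant), each new pattern first appears at: mod 3: f = (x^3 + x^2 + 2x + 1)(x^3 + 2x^2 + 1), pattern 3+3; mod 5: f = (x^2 + 3)(x^4 + 3x^3 + 3x + 2), pattern 4+2; mod 19: f = (x + 9)(x + 18)(x^2 + 6)(x^2 + 18x + 12), pattern 2+2+1+1; mod 223: f = (x + 15)(x + 47)(x + 68)(x + 139)(x + 182)(x + 206), pattern 1+1+1+1+1+1. No other pattern occurs in this range, so the set of observed cycle types is {3+3, 4+2, 2+2+1+1, 1+1+1+1+1+1}. The candidates containing elements of all these cycle types are S_4 (6T7) of order 24, (C_3 x C_3) : C_4 (6T10) of order 36, A_6 (6T15) of order 360; the others are excluded. The observed types are precisely the cycle types that occur in S_4 (6T7). Each of the other remaining candidates has further cycle types, and by the Chebotarev density theorem the matching factorization patterns would occur for a proportion of primes equal to their share of the group: (C_3 x C_3) : C_4 (6T10) additionally contains elements of type 3+1+1+1 (4 of its 36 elements, about 11% of primes); A_6 (6T15) additionally contains elements of type 5+1, 3+1+1+1 (184 of its 360 elements, about 51% of primes). None of the 79 primes tested shows any such pattern (for each of these groups the chance of that is below 10^-4), which rules them out. Hence G = S_4 (6T7), of order 24.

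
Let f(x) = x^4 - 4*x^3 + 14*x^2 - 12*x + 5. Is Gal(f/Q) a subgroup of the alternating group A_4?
Yes

The polynomial is irreducible of degree 4 over Q. Its discriminant is 200704 = 448^2, a perfect square. A Galois group lies in the alternating group exactly when the discriminant is a square in Q, so the Galois group (A_4) is contained in A_4.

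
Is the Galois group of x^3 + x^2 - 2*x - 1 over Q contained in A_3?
Yes

The polynomial is irreducible of degree 3 over Q. Its discriminant is 49 = 7^2, a perfect square. A Galois group lies in the alternating group exactly when the discriminant is a square in Q, so the Galois group (C_3) is contained in A_3.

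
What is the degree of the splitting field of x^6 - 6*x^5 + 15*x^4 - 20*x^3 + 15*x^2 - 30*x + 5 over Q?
360

The degree of the splitting field over Q equals the order of the Galois group, so first determine the group. The polynomial f is an irreducible sextic over Q, so G = Gal(f/Q) is one of the 16 transitive subgroups 6T1, ..., 6T16 of S_6. The discriminant of f is 746496000000 = 864000^2, a perfect square, so G is contained in A_6. The transitive groups of degree 6 contained in A_6 are: A_4 (6T4, order 12), S_4 (6T7, order 24), (C_3 x C_3) : C_4 (6T10, order 36), PSL(2,5) (6T12, order 60), A_6 (6T15, order 360). By Dedekind's theorem, for a prime p not dividing disc(f) the degrees of the irreducible factors of f mod p form the cycle type of an element of G. Factoring f modulo the 6 such primes p <= 23 (skipping 2, 3, 5, which divide the discriminant), each new pattern first appears at: mod 7: f = (x + 3)(x^5 + 5x^4 + x^2 + 5x + 4), pattern 5+1; mod 23: f = (x + 1)(x + 10)(x + 15)(x^3 + 14x^2 + 5x + 10), pattern 3+1+1+1. No other pattern occurs in this range, so the set of observed cycle types is {5+1, 3+1+1+1}. Among the candidates above, the only group containing elements of all these cycle types is A_6 (6T15) — each of A_4 (6T4), S_4 (6T7), (C_3 x C_3) : C_4 (6T10), PSL(2,5) (6T12) lacks at least one of them. Hence G = A_6 (6T15), of order 360. The Galois group A_6 (6T15) has order 360, so the splitting field has degree 360 over Q.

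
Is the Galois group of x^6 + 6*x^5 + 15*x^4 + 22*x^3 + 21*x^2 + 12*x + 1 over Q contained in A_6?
The polynomial is irreducible of degree 6 over Q. Its discriminant is 5038848, which is not a perfect square. A Galois group lies in the alternating group exactly when the discriminant is a square in Q, so the Galois group (S_3 x S_3) is not contained in A_6.

No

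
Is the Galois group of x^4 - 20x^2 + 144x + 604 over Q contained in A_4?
The polynomial is irreducible of degree 4 over Q. Its discriminant is -7739670528, which is not a perfect square. A Galois group lies in the alternating group exactly when the discriminant is a square in Q, so the Galois group (D_4) is not contained in A_4.

No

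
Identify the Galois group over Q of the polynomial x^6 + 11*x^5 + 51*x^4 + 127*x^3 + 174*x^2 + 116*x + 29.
The polynomial f is an irreducible sextic over Q, so G = Gal(f/Q) is one of the 16 transitive subgroups 6T1, ..., 6T16 of S_6. The discriminant of f is 525625 = 725^2, a perfect square, so G is contained in A_6. The transitive groups of degree 6 contained in A_6 are: A_4 (6T4, order 12), S_4 (6T7, order 24), (C_3 x C_3) : C_4 (6T10, order 36), PSL(2,5) (6T12, order 60), A_6 (6T15, order 360). By Dedekind's theorem, for a prime p not dividing disc(f) the degrees of the irreducible factors of f mod p form the cycle type of an element of G. Factoring f modulo the 19 such primes p <= 73 (skipping 5, 29, which divide the discriminant), each new pattern first appears at: mod 2: f = (x^2 + x + 1)(x^4 + x + 1), pattern 4+2; mod 11: f = (x^3 + 2x^2 + 4x + 2)(x^3 + 9x^2 + 7x + 9), pattern 3+3; mod 19: f = (x + 9)(x + 10)(x^2 + 1)(x^2 + 11x + 17), pattern 2+2+1+1; mod 61: f = (x + 21)(x + 28)(x + 35)(x^3 + 49x^2 + 37x + 49), pattern 3+1+1+1. No other pattern occurs in this range, so the set of observed cycle types is {4+2, 3+3, 2+2+1+1, 3+1+1+1}. The candidates containing elements of all these cycle types are (C_3 x C_3) : C_4 (6T10) of order 36, A_6 (6T15) of order 360; the others are excluded. The observed types are precisely the cycle types that occur in (C_3 x C_3) : C_4 (6T10) (apart from the identity). Each of the other remaining candidates has further cycle types, and by the Chebotarev density theorem the matching factorization patterns would occur for a proportion of primes equal to their share of the group: A_6 (6T15) additionally contains elements of type 5+1 (144 of its 360 elements, about 40% of primes). None of the 19 primes tested shows any such pattern (for each of these groups the chance of that is below 10^-4), which rules them out. Hence G = (C_3 x C_3) : C_4 (6T10), of order 36.

(C_3 x C_3) : C_4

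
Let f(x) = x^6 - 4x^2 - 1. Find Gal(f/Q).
S_4 (order 24)

The polynomial f is an irreducible sextic over Q, so G = Gal(f/Q) is one of the 16 transitive subgroups 6T1, ..., 6T16 of S_6. The discriminant of f is 3356224 = 1832^2, a perfect square, so G is contained in A_6. The transitive groups of degree 6 contained in A_6 are: A_4 (6T4, order 12), S_4 (6T7, order 24), (C_3 x C_3) : C_4 (6T10, order 36), PSL(2,5) (6T12, order 60), A_6 (6T15, order 360). By Dedekind's theorem, for a prime p not dividing disc(f) the degrees of the irreducible factors of f mod p form the cycle type of an element of G. Factoring f modulo the 79 such primes p <= 419 (skipping 2, 229, which divide the discriminant), each new pattern first appears at: mod 3: f = (x^3 + x^2 + 2x + 1)(x^3 + 2x^2 + 2x + 2), pattern 3+3; mod 7: f = (x^2 + 4)(x^4 + 3x^2 + 5), pattern 4+2; mod 23: f = (x + 9)(x + 14)(x^2 + x + 18)(x^2 + 22x + 18), pattern 2+2+1+1; mod 193: f = (x + 87)(x + 90)(x + 93)(x + 100)(x + 103)(x + 106), pattern 1+1+1+1+1+1. No other pattern occurs in this range, so the set of observed cycle types is {3+3, 4+2, 2+2+1+1, 1+1+1+1+1+1}. The candidates containing elements of all these cycle types are S_4 (6T7) of order 24, (C_3 x C_3) : C_4 (6T10) of order 36, A_6 (6T15) of order 360; the others are excluded. The observed types are precisely the cycle types that occur in S_4 (6T7). Each of the other remaining candidates has further cycle types, and by the Chebotarev density theorem the matching factorization patterns would occur for a proportion of primes equal to their share of the group: (C_3 x C_3) : C_4 (6T10) additionally contains elements of type 3+1+1+1 (4 of its 36 elements, about 11% of primes); A_6 (6T15) additionally contains elements of type 5+1, 3+1+1+1 (184 of its 360 elements, about 51% of primes). None of the 79 primes tested shows any such pattern (for each of these groups the chance of that is below 10^-4), which rules them out. Hence G = S_4 (6T7), of order 24.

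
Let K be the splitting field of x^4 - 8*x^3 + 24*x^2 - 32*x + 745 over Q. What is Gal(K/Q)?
The polynomial is an irreducible quartic over Q and its discriminant is 99179645184 = 314928^2, a perfect square, so the Galois group is contained in A_4. The resolvent cubic y^3 - 24*y^2 - 2724*y + 22816 splits completely over Q, which gives the Klein four-group V_4.

V_4, the Klein four-group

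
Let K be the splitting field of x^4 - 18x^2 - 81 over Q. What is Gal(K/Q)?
4T3: D_4

The polynomial is an irreducible quartic over Q and its discriminant is -544195584, which is not a perfect square, so the Galois group is not contained in A_4. The resolvent cubic y^3 + 18*y^2 + 324*y + 5832 has exactly one rational root, so the Galois group is C_4 or D_4. The quartic remains irreducible over Q(sqrt(disc)), so the group is D_4.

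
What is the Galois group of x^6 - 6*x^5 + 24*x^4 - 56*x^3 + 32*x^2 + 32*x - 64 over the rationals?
S_4

The polynomial f is an irreducible sextic over Q, so G = Gal(f/Q) is one of the 16 transitive subgroups 6T1, ..., 6T16 of S_6. The discriminant of f is 870211913777152, which is not a perfect square, so G is not contained in A_6. The transitive groups of degree 6 not contained in A_6 are: C_6 (6T1, order 6), S_3 (6T2, order 6), D_6 (6T3, order 12), C_3 x S_3 (6T5, order 18), A_4 x C_2 (6T6, order 24), S_4 (6T8, order 24), S_3 x S_3 (6T9, order 36), S_4 x C_2 (6T11, order 48), (S_3 x S_3) : C_2 (6T13, order 72), PGL(2,5) (6T14, order 120), S_6 (6T16, order 720). By Dedekind's theorem, for a prime p not dividing disc(f) the degrees of the irreducible factors of f mod p form the cycle type of an element of G. Factoring f modulo the 22 such primes p <= 89 (skipping 2, 37, which divide the discriminant), each new pattern first appears at: mod 3: f = (x^3 + x^2 + 2)(x^3 + 2x^2 + x + 1), pattern 3+3; mod 5: f = (x^2 + 2)(x^2 + x + 1)(x^2 + 3x + 3), pattern 2+2+2; mod 17: f = (x + 2)(x + 13)(x^4 + 13x^3 + 7x^2 + 11x + 8), pattern 4+1+1; mod 67: f = (x + 8)(x + 57)(x^2 + 65x + 26)(x^2 + 65x + 66), pattern 2+2+1+1. No other pattern occurs in this range, so the set of observed cycle types is {3+3, 2+2+2, 4+1+1, 2+2+1+1}. The candidates containing elements of all these cycle types are S_4 (6T8) of order 24, S_4 x C_2 (6T11) of order 48, PGL(2,5) (6T14) of order 120, S_6 (6T16) of order 720; the others are excluded. The observed types are precisely the cycle types that occur in S_4 (6T8) (apart from the identity). Each of the other remaining candidates has further cycle types, and by the Chebotarev density theorem the matching factorization patterns would occur for a proportion of primes equal to their share of the group: S_4 x C_2 (6T11) additionally contains elements of type 6, 4+2, 2+1+1+1+1 (17 of its 48 elements, about 35% of primes); PGL(2,5) (6T14) additionally contains elements of type 6, 5+1 (44 of its 120 elements, about 37% of primes); S_6 (6T16) additionally contains elements of type 6, 5+1, 4+2, 3+2+1, 3+1+1+1, 2+1+1+1+1 (529 of its 720 elements, about 73% of primes). None of the 22 primes tested shows any such pattern (for each of these groups the chance of that is below 10^-4), which rules them out. Hence G = S_4 (6T8), of order 24.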